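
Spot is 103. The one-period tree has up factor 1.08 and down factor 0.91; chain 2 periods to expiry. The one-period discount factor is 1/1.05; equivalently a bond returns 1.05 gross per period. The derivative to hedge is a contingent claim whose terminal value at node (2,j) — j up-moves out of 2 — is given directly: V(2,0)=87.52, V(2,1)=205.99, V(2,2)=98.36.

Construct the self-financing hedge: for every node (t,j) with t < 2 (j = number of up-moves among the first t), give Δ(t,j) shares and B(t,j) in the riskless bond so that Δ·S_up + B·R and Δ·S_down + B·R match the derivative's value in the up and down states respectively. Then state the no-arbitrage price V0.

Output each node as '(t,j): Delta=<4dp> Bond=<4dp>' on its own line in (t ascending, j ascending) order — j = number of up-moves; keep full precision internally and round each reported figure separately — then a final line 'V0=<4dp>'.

(0,0): Delta=-3.6839 Bond=496.7240
(1,0): Delta=7.4350 Bond=-520.6123
(1,1): Delta=-5.6915 Bond=744.8829
V0=117.2842

Under the risk-neutral measure, an up-move has probability p* = (R−d)/(u−d) = 0.8235 and values discount at R = 1.05.
Terminal values V(2,·): V(2,0)=87.5200, V(2,1)=205.9900, V(2,2)=98.3600
(1,0): S=93.7300. Δ = (V_up−V_dn)/(S_up−S_dn) = (205.9900−87.5200)/(101.2284−85.2943) = 7.4350. V = [p*·205.9900 + (1−p*)·87.5200]/1.05 = 176.2700. B = V − Δ·S = -520.6123.
(1,1): S=111.2400. Δ = (V_up−V_dn)/(S_up−S_dn) = (98.3600−205.9900)/(120.1392−101.2284) = -5.6915. V = [p*·98.3600 + (1−p*)·205.9900]/1.05 = 111.7653. B = V − Δ·S = 744.8829.
(0,0): S=103.0000. Δ = (V_up−V_dn)/(S_up−S_dn) = (111.7653−176.2700)/(111.2400−93.7300) = -3.6839. V = [p*·111.7653 + (1−p*)·176.2700]/1.05 = 117.2842. B = V − Δ·S = 496.7240.
Check: Δ(0,0)·S0 + B(0,0) = 117.2842 = V0.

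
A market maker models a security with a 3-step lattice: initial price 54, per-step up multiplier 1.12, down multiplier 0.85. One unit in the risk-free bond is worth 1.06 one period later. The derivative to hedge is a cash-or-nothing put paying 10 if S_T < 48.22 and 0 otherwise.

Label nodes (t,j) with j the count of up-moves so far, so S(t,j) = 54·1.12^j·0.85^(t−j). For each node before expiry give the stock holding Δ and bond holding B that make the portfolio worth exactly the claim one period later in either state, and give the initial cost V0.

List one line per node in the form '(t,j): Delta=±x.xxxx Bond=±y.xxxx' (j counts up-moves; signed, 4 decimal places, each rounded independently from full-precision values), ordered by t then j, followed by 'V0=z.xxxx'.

(0,0): Delta=-0.2110 Bond=12.4542
(1,0): Delta=-0.5921 Bond=30.6921
(1,1): Delta=-0.1284 Bond=8.2041
(2,0): Delta=0.0000 Bond=9.4340
(2,1): Delta=-0.7205 Bond=39.1335
(2,2): Delta=0.0000 Bond=0.0000
V0=1.0596

Risk-neutral probability p* = (R−d)/(u−d) = (1.06−0.85)/(1.12−0.85) = 0.7778.
Payoff layer (t=3): V(3,0)=10.0000, V(3,1)=10.0000, V(3,2)=0.0000, V(3,3)=0.0000
(2,0): S=39.0150. Δ = (V_up−V_dn)/(S_up−S_dn) = (10.0000−10.0000)/(43.6968−33.1627) = 0.0000. V = [p*·10.0000 + (1−p*)·10.0000]/1.06 = 9.4340. B = V − Δ·S = 9.4340.
(2,1): S=51.4080. Δ = (V_up−V_dn)/(S_up−S_dn) = (0.0000−10.0000)/(57.5770−43.6968) = -0.7205. V = [p*·0.0000 + (1−p*)·10.0000]/1.06 = 2.0964. B = V − Δ·S = 39.1335.
(2,2): S=67.7376. Δ = (V_up−V_dn)/(S_up−S_dn) = (0.0000−0.0000)/(75.8661−57.5770) = 0.0000. V = [p*·0.0000 + (1−p*)·0.0000]/1.06 = 0.0000. B = V − Δ·S = 0.0000.
(1,0): S=45.9000. Δ = (V_up−V_dn)/(S_up−S_dn) = (2.0964−9.4340)/(51.4080−39.0150) = -0.5921. V = [p*·2.0964 + (1−p*)·9.4340]/1.06 = 3.5160. B = V − Δ·S = 30.6921.
(1,1): S=60.4800. Δ = (V_up−V_dn)/(S_up−S_dn) = (0.0000−2.0964)/(67.7376−51.4080) = -0.1284. V = [p*·0.0000 + (1−p*)·2.0964]/1.06 = 0.4395. B = V − Δ·S = 8.2041.
(0,0): S=54.0000. Δ = (V_up−V_dn)/(S_up−S_dn) = (0.4395−3.5160)/(60.4800−45.9000) = -0.2110. V = [p*·0.4395 + (1−p*)·3.5160]/1.06 = 1.0596. B = V − Δ·S = 12.4542.
The time-0 hedge costs 1.0596, which is the no-arbitrage price.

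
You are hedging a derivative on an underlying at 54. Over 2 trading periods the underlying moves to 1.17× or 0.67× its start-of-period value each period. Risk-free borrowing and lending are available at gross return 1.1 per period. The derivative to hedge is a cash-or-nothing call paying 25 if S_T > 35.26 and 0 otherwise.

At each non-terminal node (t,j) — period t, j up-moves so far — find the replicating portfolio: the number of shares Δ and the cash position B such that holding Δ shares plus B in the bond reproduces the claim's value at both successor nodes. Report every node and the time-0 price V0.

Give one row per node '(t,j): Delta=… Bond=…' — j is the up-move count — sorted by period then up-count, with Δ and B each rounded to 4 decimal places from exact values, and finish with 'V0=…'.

The replicating-portfolio and risk-neutral prices coincide; use p* = (1.1−0.67)/(1.17−0.67) = 0.8600 for the latter.
Payoff layer (t=2): V(2,0)=0.0000, V(2,1)=25.0000, V(2,2)=25.0000
  t=1,j=0: stock 36.1800 → up 42.3306 (V=25.0000), down 24.2406 (V=0.0000). Price 19.5455; hedge Δ=1.3820, bond B=-30.4545.
  t=1,j=1: stock 63.1800 → up 73.9206 (V=25.0000), down 42.3306 (V=25.0000). Price 22.7273; hedge Δ=0.0000, bond B=22.7273.
  t=0,j=0: stock 54.0000 → up 63.1800 (V=22.7273), down 36.1800 (V=19.5455). Price 20.2562; hedge Δ=0.1178, bond B=13.8926.
Check: Δ(0,0)·S0 + B(0,0) = 20.2562 = V0.

(0,0): Delta=0.1178 Bond=13.8926
(1,0): Delta=1.3820 Bond=-30.4545
(1,1): Delta=0.0000 Bond=22.7273
V0=20.2562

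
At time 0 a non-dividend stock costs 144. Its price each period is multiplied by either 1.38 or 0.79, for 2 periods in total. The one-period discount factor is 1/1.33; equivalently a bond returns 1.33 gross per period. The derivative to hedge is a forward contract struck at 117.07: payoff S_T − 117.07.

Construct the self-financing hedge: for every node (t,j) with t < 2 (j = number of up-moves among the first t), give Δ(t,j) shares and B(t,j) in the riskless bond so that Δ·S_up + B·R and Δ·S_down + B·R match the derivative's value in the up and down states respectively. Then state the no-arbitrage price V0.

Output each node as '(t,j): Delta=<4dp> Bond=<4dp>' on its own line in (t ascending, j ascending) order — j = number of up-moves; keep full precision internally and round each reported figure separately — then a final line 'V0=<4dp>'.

(0,0): Delta=1.0000 Bond=-66.1824
(1,0): Delta=1.0000 Bond=-88.0226
(1,1): Delta=1.0000 Bond=-88.0226
V0=77.8176

Since d<R<u, set p* = (R−d)/(u−d) = 0.9153; price each node as the discounted p*-expectation of its children.
Terminal values V(2,·): V(2,0)=-27.1996, V(2,1)=39.9188, V(2,2)=157.1636
  t=1,j=0: stock 113.7600 → up 156.9888 (V=39.9188), down 89.8704 (V=-27.1996). Price 25.7374; hedge Δ=1.0000, bond B=-88.0226.
  t=1,j=1: stock 198.7200 → up 274.2336 (V=157.1636), down 156.9888 (V=39.9188). Price 110.6974; hedge Δ=1.0000, bond B=-88.0226.
  t=0,j=0: stock 144.0000 → up 198.7200 (V=110.6974), down 113.7600 (V=25.7374). Price 77.8176; hedge Δ=1.0000, bond B=-66.1824.
The time-0 hedge costs 77.8176, which is the no-arbitrage price.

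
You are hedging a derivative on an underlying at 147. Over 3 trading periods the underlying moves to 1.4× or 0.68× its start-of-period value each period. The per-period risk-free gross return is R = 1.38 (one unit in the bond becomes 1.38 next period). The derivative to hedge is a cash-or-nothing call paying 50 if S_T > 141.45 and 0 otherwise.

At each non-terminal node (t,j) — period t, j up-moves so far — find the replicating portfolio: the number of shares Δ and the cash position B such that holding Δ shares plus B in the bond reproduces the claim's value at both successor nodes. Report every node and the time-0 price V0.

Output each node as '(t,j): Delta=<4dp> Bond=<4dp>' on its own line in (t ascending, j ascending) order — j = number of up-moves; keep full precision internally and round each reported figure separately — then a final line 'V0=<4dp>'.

Since d<R<u, set p* = (R−d)/(u−d) = 0.9722; price each node as the discounted p*-expectation of its children.
Payoff layer (t=3): V(3,0)=0.0000, V(3,1)=0.0000, V(3,2)=50.0000, V(3,3)=50.0000
(2,0): S=67.9728. Δ = (V_up−V_dn)/(S_up−S_dn) = (0.0000−0.0000)/(95.1619−46.2215) = 0.0000. V = [p*·0.0000 + (1−p*)·0.0000]/1.38 = 0.0000. B = V − Δ·S = 0.0000.
(2,1): S=139.9440. Δ = (V_up−V_dn)/(S_up−S_dn) = (50.0000−0.0000)/(195.9216−95.1619) = 0.4962. V = [p*·50.0000 + (1−p*)·0.0000]/1.38 = 35.2254. B = V − Δ·S = -34.2190.
(2,2): S=288.1200. Δ = (V_up−V_dn)/(S_up−S_dn) = (50.0000−50.0000)/(403.3680−195.9216) = 0.0000. V = [p*·50.0000 + (1−p*)·50.0000]/1.38 = 36.2319. B = V − Δ·S = 36.2319.
(1,0): S=99.9600. Δ = (V_up−V_dn)/(S_up−S_dn) = (35.2254−0.0000)/(139.9440−67.9728) = 0.4894. V = [p*·35.2254 + (1−p*)·0.0000]/1.38 = 24.8166. B = V − Δ·S = -24.1076.
(1,1): S=205.8000. Δ = (V_up−V_dn)/(S_up−S_dn) = (36.2319−35.2254)/(288.1200−139.9440) = 0.0068. V = [p*·36.2319 + (1−p*)·35.2254]/1.38 = 26.2347. B = V − Δ·S = 24.8369.
(0,0): S=147.0000. Δ = (V_up−V_dn)/(S_up−S_dn) = (26.2347−24.8166)/(205.8000−99.9600) = 0.0134. V = [p*·26.2347 + (1−p*)·24.8166]/1.38 = 18.9821. B = V − Δ·S = 17.0126.
The time-0 hedge costs 18.9821, which is the no-arbitrage price.

(0,0): Delta=0.0134 Bond=17.0126
(1,0): Delta=0.4894 Bond=-24.1076
(1,1): Delta=0.0068 Bond=24.8369
(2,0): Delta=0.0000 Bond=0.0000
(2,1): Delta=0.4962 Bond=-34.2190
(2,2): Delta=0.0000 Bond=36.2319
V0=18.9821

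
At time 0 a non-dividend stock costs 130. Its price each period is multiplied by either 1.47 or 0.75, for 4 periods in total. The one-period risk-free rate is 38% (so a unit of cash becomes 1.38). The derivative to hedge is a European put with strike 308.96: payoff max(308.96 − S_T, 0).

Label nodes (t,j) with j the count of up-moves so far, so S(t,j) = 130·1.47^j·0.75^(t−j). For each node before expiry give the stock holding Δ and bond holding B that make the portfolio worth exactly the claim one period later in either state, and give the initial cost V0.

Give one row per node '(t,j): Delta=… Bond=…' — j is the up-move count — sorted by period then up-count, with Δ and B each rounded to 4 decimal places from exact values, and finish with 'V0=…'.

(0,0): Delta=-0.1894 Bond=28.0573
(1,0): Delta=-0.9957 Bond=117.3336
(1,1): Delta=-0.1306 Bond=27.4884
(2,0): Delta=-1.0000 Bond=162.2348
(2,1): Delta=-0.9954 Bond=161.8754
(2,2): Delta=-0.0676 Bond=20.2280
(3,0): Delta=-1.0000 Bond=223.8841
(3,1): Delta=-1.0000 Bond=223.8841
(3,2): Delta=-0.9950 Bond=223.3172
(3,3): Delta=0.0000 Bond=0.0000
V0=3.4358

Under the risk-neutral measure, an up-move has probability p* = (R−d)/(u−d) = 0.8750 and values discount at R = 1.38.
Terminal values V(4,·): V(4,0)=267.8272, V(4,1)=228.3397, V(4,2)=150.9442, V(4,3)=0.0000, V(4,4)=0.0000
Node (3,0) S=54.8438: V=(p*·228.3397+(1−p*)·267.8272)/1.38=169.0403; Δ=(228.3397−267.8272)/(80.6203−41.1328)=-1.0000; B=V−Δ·S=223.8841
Node (3,1) S=107.4937: V=(p*·150.9442+(1−p*)·228.3397)/1.38=116.3903; Δ=(150.9442−228.3397)/(158.0158−80.6203)=-1.0000; B=V−Δ·S=223.8841
Node (3,2) S=210.6877: V=(p*·0.0000+(1−p*)·150.9442)/1.38=13.6725; Δ=(0.0000−150.9442)/(309.7110−158.0158)=-0.9950; B=V−Δ·S=223.3172
Node (3,3) S=412.9480: V=(p*·0.0000+(1−p*)·0.0000)/1.38=0.0000; Δ=(0.0000−0.0000)/(607.0335−309.7110)=0.0000; B=V−Δ·S=0.0000
Node (2,0) S=73.1250: V=(p*·116.3903+(1−p*)·169.0403)/1.38=89.1098; Δ=(116.3903−169.0403)/(107.4937−54.8438)=-1.0000; B=V−Δ·S=162.2348
Node (2,1) S=143.3250: V=(p*·13.6725+(1−p*)·116.3903)/1.38=19.2117; Δ=(13.6725−116.3903)/(210.6877−107.4937)=-0.9954; B=V−Δ·S=161.8754
Node (2,2) S=280.9170: V=(p*·0.0000+(1−p*)·13.6725)/1.38=1.2384; Δ=(0.0000−13.6725)/(412.9480−210.6877)=-0.0676; B=V−Δ·S=20.2280
Node (1,0) S=97.5000: V=(p*·19.2117+(1−p*)·89.1098)/1.38=20.2529; Δ=(19.2117−89.1098)/(143.3250−73.1250)=-0.9957; B=V−Δ·S=117.3336
Node (1,1) S=191.1000: V=(p*·1.2384+(1−p*)·19.2117)/1.38=2.5254; Δ=(1.2384−19.2117)/(280.9170−143.3250)=-0.1306; B=V−Δ·S=27.4884
Node (0,0) S=130.0000: V=(p*·2.5254+(1−p*)·20.2529)/1.38=3.4358; Δ=(2.5254−20.2529)/(191.1000−97.5000)=-0.1894; B=V−Δ·S=28.0573
The time-0 hedge costs 3.4358, which is the no-arbitrage price.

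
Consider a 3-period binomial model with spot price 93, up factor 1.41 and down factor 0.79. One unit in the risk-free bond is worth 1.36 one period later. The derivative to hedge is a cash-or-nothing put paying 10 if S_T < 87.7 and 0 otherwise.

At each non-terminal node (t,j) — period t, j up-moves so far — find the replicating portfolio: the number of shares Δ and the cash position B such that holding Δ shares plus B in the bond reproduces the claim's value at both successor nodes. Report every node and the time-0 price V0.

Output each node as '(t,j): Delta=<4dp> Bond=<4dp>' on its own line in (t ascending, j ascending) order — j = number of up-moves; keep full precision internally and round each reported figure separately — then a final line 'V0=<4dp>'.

(0,0): Delta=-0.0139 Bond=1.3665
(1,0): Delta=-0.1484 Bond=11.7400
(1,1): Delta=-0.0073 Bond=0.9916
(2,0): Delta=0.0000 Bond=7.3529
(2,1): Delta=-0.1557 Bond=16.7220
(2,2): Delta=0.0000 Bond=0.0000
V0=0.0734

No-arbitrage ⇒ martingale measure with p* = (R−d)/(u−d) = 0.9194.
Terminal payoffs: V(3,0)=10.0000, V(3,1)=10.0000, V(3,2)=0.0000, V(3,3)=0.0000
Node (2,0) S=58.0413: V=(p*·10.0000+(1−p*)·10.0000)/1.36=7.3529; Δ=(10.0000−10.0000)/(81.8382−45.8526)=0.0000; B=V−Δ·S=7.3529
Node (2,1) S=103.5927: V=(p*·0.0000+(1−p*)·10.0000)/1.36=0.5930; Δ=(0.0000−10.0000)/(146.0657−81.8382)=-0.1557; B=V−Δ·S=16.7220
Node (2,2) S=184.8933: V=(p*·0.0000+(1−p*)·0.0000)/1.36=0.0000; Δ=(0.0000−0.0000)/(260.6996−146.0657)=0.0000; B=V−Δ·S=0.0000
Node (1,0) S=73.4700: V=(p*·0.5930+(1−p*)·7.3529)/1.36=0.8369; Δ=(0.5930−7.3529)/(103.5927−58.0413)=-0.1484; B=V−Δ·S=11.7400
Node (1,1) S=131.1300: V=(p*·0.0000+(1−p*)·0.5930)/1.36=0.0352; Δ=(0.0000−0.5930)/(184.8933−103.5927)=-0.0073; B=V−Δ·S=0.9916
Node (0,0) S=93.0000: V=(p*·0.0352+(1−p*)·0.8369)/1.36=0.0734; Δ=(0.0352−0.8369)/(131.1300−73.4700)=-0.0139; B=V−Δ·S=1.3665
Each (Δ,B) replicates both successor values, so the strategy is self-financing and V0 is arbitrage-free.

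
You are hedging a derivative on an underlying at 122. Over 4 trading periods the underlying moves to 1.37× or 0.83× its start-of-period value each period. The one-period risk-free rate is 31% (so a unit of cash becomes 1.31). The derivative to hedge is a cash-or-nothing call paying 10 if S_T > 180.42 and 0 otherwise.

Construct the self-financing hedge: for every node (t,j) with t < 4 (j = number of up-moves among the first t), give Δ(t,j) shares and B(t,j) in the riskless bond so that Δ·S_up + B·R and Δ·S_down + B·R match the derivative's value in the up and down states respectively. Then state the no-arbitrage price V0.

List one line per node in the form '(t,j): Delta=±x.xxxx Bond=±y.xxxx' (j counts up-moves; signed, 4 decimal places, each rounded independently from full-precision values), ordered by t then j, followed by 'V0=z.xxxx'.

(0,0): Delta=0.0178 Bond=1.0102
(1,0): Delta=0.0842 Bond=-5.4021
(1,1): Delta=0.0128 Bond=2.1641
(2,0): Delta=0.0000 Bond=0.0000
(2,1): Delta=0.0906 Bond=-7.9614
(2,2): Delta=0.0069 Bond=4.1845
(3,0): Delta=0.0000 Bond=0.0000
(3,1): Delta=0.0000 Bond=0.0000
(3,2): Delta=0.0974 Bond=-11.7331
(3,3): Delta=0.0000 Bond=7.6336
V0=3.1798

Since d<R<u, set p* = (R−d)/(u−d) = 0.8889; price each node as the discounted p*-expectation of its children.
Payoff layer (t=4): V(4,0)=0.0000, V(4,1)=0.0000, V(4,2)=0.0000, V(4,3)=10.0000, V(4,4)=10.0000
Node (3,0) S=69.7580: V=(p*·0.0000+(1−p*)·0.0000)/1.31=0.0000; Δ=(0.0000−0.0000)/(95.5685−57.8992)=0.0000; B=V−Δ·S=0.0000
Node (3,1) S=115.1427: V=(p*·0.0000+(1−p*)·0.0000)/1.31=0.0000; Δ=(0.0000−0.0000)/(157.7456−95.5685)=0.0000; B=V−Δ·S=0.0000
Node (3,2) S=190.0549: V=(p*·10.0000+(1−p*)·0.0000)/1.31=6.7854; Δ=(10.0000−0.0000)/(260.3752−157.7456)=0.0974; B=V−Δ·S=-11.7331
Node (3,3) S=313.7051: V=(p*·10.0000+(1−p*)·10.0000)/1.31=7.6336; Δ=(10.0000−10.0000)/(429.7759−260.3752)=0.0000; B=V−Δ·S=7.6336
Node (2,0) S=84.0458: V=(p*·0.0000+(1−p*)·0.0000)/1.31=0.0000; Δ=(0.0000−0.0000)/(115.1427−69.7580)=0.0000; B=V−Δ·S=0.0000
Node (2,1) S=138.7262: V=(p*·6.7854+(1−p*)·0.0000)/1.31=4.6042; Δ=(6.7854−0.0000)/(190.0549−115.1427)=0.0906; B=V−Δ·S=-7.9614
Node (2,2) S=228.9818: V=(p*·7.6336+(1−p*)·6.7854)/1.31=5.7552; Δ=(7.6336−6.7854)/(313.7051−190.0549)=0.0069; B=V−Δ·S=4.1845
Node (1,0) S=101.2600: V=(p*·4.6042+(1−p*)·0.0000)/1.31=3.1241; Δ=(4.6042−0.0000)/(138.7262−84.0458)=0.0842; B=V−Δ·S=-5.4021
Node (1,1) S=167.1400: V=(p*·5.7552+(1−p*)·4.6042)/1.31=4.2957; Δ=(5.7552−4.6042)/(228.9818−138.7262)=0.0128; B=V−Δ·S=2.1641
Node (0,0) S=122.0000: V=(p*·4.2957+(1−p*)·3.1241)/1.31=3.1798; Δ=(4.2957−3.1241)/(167.1400−101.2600)=0.0178; B=V−Δ·S=1.0102
Each (Δ,B) replicates both successor values, so the strategy is self-financing and V0 is arbitrage-free.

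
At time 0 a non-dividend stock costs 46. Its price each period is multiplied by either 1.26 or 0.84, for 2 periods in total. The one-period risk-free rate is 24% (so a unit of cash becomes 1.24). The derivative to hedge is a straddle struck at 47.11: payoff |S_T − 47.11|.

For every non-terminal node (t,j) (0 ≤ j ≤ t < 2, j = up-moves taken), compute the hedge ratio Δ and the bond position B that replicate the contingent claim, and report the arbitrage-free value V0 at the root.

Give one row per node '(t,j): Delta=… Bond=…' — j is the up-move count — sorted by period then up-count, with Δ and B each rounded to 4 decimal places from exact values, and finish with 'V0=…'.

No-arbitrage ⇒ martingale measure with p* = (R−d)/(u−d) = 0.9524.
Terminal values V(2,·): V(2,0)=14.6524, V(2,1)=1.5764, V(2,2)=25.9196
(1,0): S=38.6400. Δ = (V_up−V_dn)/(S_up−S_dn) = (1.5764−14.6524)/(48.6864−32.4576) = -0.8057. V = [p*·1.5764 + (1−p*)·14.6524]/1.24 = 1.7734. B = V − Δ·S = 32.9068.
(1,1): S=57.9600. Δ = (V_up−V_dn)/(S_up−S_dn) = (25.9196−1.5764)/(73.0296−48.6864) = 1.0000. V = [p*·25.9196 + (1−p*)·1.5764]/1.24 = 19.9681. B = V − Δ·S = -37.9919.
(0,0): S=46.0000. Δ = (V_up−V_dn)/(S_up−S_dn) = (19.9681−1.7734)/(57.9600−38.6400) = 0.9418. V = [p*·19.9681 + (1−p*)·1.7734]/1.24 = 15.4046. B = V − Δ·S = -27.9160.
Self-financing check: at every node Δ·S+B equals the discounted successor values.

(0,0): Delta=0.9418 Bond=-27.9160
(1,0): Delta=-0.8057 Bond=32.9068
(1,1): Delta=1.0000 Bond=-37.9919
V0=15.4046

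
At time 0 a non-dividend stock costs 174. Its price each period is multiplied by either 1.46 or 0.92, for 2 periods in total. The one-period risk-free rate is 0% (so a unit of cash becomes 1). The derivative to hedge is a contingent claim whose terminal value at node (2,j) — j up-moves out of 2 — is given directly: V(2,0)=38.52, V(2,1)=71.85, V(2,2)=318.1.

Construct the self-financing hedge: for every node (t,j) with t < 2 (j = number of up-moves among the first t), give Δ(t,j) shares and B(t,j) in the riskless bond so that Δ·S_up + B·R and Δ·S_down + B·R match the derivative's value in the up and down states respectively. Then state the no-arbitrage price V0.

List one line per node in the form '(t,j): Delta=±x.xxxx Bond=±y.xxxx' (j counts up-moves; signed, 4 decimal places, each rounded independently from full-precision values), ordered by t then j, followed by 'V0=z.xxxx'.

The replicating-portfolio and risk-neutral prices coincide; use p* = (1−0.92)/(1.46−0.92) = 0.1481 for the latter.
Terminal values V(2,·): V(2,0)=38.5200, V(2,1)=71.8500, V(2,2)=318.1000
(1,0): S=160.0800. Δ = (V_up−V_dn)/(S_up−S_dn) = (71.8500−38.5200)/(233.7168−147.2736) = 0.3856. V = [p*·71.8500 + (1−p*)·38.5200]/1 = 43.4578. B = V − Δ·S = -18.2644.
(1,1): S=254.0400. Δ = (V_up−V_dn)/(S_up−S_dn) = (318.1000−71.8500)/(370.8984−233.7168) = 1.7951. V = [p*·318.1000 + (1−p*)·71.8500]/1 = 108.3315. B = V − Δ·S = -347.6870.
(0,0): S=174.0000. Δ = (V_up−V_dn)/(S_up−S_dn) = (108.3315−43.4578)/(254.0400−160.0800) = 0.6904. V = [p*·108.3315 + (1−p*)·43.4578]/1 = 53.0687. B = V − Δ·S = -67.0678.
Root portfolio cost Δ·174+B reproduces V0=53.0687.

(0,0): Delta=0.6904 Bond=-67.0678
(1,0): Delta=0.3856 Bond=-18.2644
(1,1): Delta=1.7951 Bond=-347.6870
V0=53.0687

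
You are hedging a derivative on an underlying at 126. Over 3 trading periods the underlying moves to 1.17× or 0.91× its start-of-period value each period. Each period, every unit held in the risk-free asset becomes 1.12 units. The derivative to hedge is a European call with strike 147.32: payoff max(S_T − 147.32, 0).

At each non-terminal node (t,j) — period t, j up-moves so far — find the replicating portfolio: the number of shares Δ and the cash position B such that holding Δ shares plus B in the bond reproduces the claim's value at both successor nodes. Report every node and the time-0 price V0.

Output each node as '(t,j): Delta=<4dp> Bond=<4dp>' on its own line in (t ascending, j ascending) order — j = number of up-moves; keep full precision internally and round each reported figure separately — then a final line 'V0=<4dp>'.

(0,0): Delta=0.7848 Bond=-75.8658
(1,0): Delta=0.2331 Bond=-21.7204
(1,1): Delta=0.8869 Bond=-100.0290
(2,0): Delta=0.0000 Bond=0.0000
(2,1): Delta=0.2763 Bond=-30.1190
(2,2): Delta=1.0000 Bond=-131.5357
V0=23.0156

Since d<R<u, set p* = (R−d)/(u−d) = 0.8077; price each node as the discounted p*-expectation of its children.
Terminal payoffs: V(3,0)=0.0000, V(3,1)=0.0000, V(3,2)=9.6381, V(3,3)=54.4832
Node (2,0) S=104.3406: V=(p*·0.0000+(1−p*)·0.0000)/1.12=0.0000; Δ=(0.0000−0.0000)/(122.0785−94.9499)=0.0000; B=V−Δ·S=0.0000
Node (2,1) S=134.1522: V=(p*·9.6381+(1−p*)·0.0000)/1.12=6.9505; Δ=(9.6381−0.0000)/(156.9581−122.0785)=0.2763; B=V−Δ·S=-30.1190
Node (2,2) S=172.4814: V=(p*·54.4832+(1−p*)·9.6381)/1.12=40.9457; Δ=(54.4832−9.6381)/(201.8032−156.9581)=1.0000; B=V−Δ·S=-131.5357
Node (1,0) S=114.6600: V=(p*·6.9505+(1−p*)·0.0000)/1.12=5.0124; Δ=(6.9505−0.0000)/(134.1522−104.3406)=0.2331; B=V−Δ·S=-21.7204
Node (1,1) S=147.4200: V=(p*·40.9457+(1−p*)·6.9505)/1.12=30.7216; Δ=(40.9457−6.9505)/(172.4814−134.1522)=0.8869; B=V−Δ·S=-100.0290
Node (0,0) S=126.0000: V=(p*·30.7216+(1−p*)·5.0124)/1.12=23.0156; Δ=(30.7216−5.0124)/(147.4200−114.6600)=0.7848; B=V−Δ·S=-75.8658
Root portfolio cost Δ·126+B reproduces V0=23.0156.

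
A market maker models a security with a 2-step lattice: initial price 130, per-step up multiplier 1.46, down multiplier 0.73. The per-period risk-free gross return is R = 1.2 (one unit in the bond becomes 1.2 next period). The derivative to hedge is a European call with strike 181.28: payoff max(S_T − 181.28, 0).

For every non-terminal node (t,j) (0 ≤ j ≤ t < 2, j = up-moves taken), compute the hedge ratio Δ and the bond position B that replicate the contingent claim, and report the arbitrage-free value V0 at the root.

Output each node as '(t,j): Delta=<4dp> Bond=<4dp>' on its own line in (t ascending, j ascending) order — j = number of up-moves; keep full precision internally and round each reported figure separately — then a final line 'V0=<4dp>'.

The replicating-portfolio and risk-neutral prices coincide; use p* = (1.2−0.73)/(1.46−0.73) = 0.6438 for the latter.
At expiry t=2: V(2,0)=0.0000, V(2,1)=0.0000, V(2,2)=95.8280
(1,0): S=94.9000. Δ = (V_up−V_dn)/(S_up−S_dn) = (0.0000−0.0000)/(138.5540−69.2770) = 0.0000. V = [p*·0.0000 + (1−p*)·0.0000]/1.2 = 0.0000. B = V − Δ·S = 0.0000.
(1,1): S=189.8000. Δ = (V_up−V_dn)/(S_up−S_dn) = (95.8280−0.0000)/(277.1080−138.5540) = 0.6916. V = [p*·95.8280 + (1−p*)·0.0000]/1.2 = 51.4146. B = V − Δ·S = -79.8567.
(0,0): S=130.0000. Δ = (V_up−V_dn)/(S_up−S_dn) = (51.4146−0.0000)/(189.8000−94.9000) = 0.5418. V = [p*·51.4146 + (1−p*)·0.0000]/1.2 = 27.5854. B = V − Δ·S = -42.8455.
Self-financing check: at every node Δ·S+B equals the discounted successor values.

(0,0): Delta=0.5418 Bond=-42.8455
(1,0): Delta=0.0000 Bond=0.0000
(1,1): Delta=0.6916 Bond=-79.8567
V0=27.5854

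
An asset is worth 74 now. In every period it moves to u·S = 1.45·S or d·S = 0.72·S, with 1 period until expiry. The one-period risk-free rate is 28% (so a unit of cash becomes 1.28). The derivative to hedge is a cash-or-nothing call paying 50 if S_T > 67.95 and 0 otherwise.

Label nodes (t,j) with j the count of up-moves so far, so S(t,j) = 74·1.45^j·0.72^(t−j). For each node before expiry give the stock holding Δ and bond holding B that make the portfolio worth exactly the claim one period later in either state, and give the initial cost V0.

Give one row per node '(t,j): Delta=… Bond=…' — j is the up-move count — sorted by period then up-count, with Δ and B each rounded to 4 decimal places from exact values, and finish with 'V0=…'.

Since d<R<u, set p* = (R−d)/(u−d) = 0.7671; price each node as the discounted p*-expectation of its children.
Payoff layer (t=1): V(1,0)=0.0000, V(1,1)=50.0000
Node (0,0) S=74.0000: V=(p*·50.0000+(1−p*)·0.0000)/1.28=29.9658; Δ=(50.0000−0.0000)/(107.3000−53.2800)=0.9256; B=V−Δ·S=-38.5274
Root portfolio cost Δ·74+B reproduces V0=29.9658.

(0,0): Delta=0.9256 Bond=-38.5274
V0=29.9658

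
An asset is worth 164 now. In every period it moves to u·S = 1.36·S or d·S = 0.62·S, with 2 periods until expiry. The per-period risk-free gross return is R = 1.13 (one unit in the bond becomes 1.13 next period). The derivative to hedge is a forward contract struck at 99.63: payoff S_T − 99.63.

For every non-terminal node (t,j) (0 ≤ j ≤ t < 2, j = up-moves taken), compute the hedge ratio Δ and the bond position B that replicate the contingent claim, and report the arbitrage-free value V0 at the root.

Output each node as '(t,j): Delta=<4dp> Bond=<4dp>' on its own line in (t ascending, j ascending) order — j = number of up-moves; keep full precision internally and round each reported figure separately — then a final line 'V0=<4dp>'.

Risk-neutral probability p* = (R−d)/(u−d) = (1.13−0.62)/(1.36−0.62) = 0.6892.
At expiry t=2: V(2,0)=-36.5884, V(2,1)=38.6548, V(2,2)=203.7044
(1,0): S=101.6800. Δ = (V_up−V_dn)/(S_up−S_dn) = (38.6548−-36.5884)/(138.2848−63.0416) = 1.0000. V = [p*·38.6548 + (1−p*)·-36.5884]/1.13 = 13.5119. B = V − Δ·S = -88.1681.
(1,1): S=223.0400. Δ = (V_up−V_dn)/(S_up−S_dn) = (203.7044−38.6548)/(303.3344−138.2848) = 1.0000. V = [p*·203.7044 + (1−p*)·38.6548]/1.13 = 134.8719. B = V − Δ·S = -88.1681.
(0,0): S=164.0000. Δ = (V_up−V_dn)/(S_up−S_dn) = (134.8719−13.5119)/(223.0400−101.6800) = 1.0000. V = [p*·134.8719 + (1−p*)·13.5119]/1.13 = 85.9751. B = V − Δ·S = -78.0249.
Check: Δ(0,0)·S0 + B(0,0) = 85.9751 = V0.

(0,0): Delta=1.0000 Bond=-78.0249
(1,0): Delta=1.0000 Bond=-88.1681
(1,1): Delta=1.0000 Bond=-88.1681
V0=85.9751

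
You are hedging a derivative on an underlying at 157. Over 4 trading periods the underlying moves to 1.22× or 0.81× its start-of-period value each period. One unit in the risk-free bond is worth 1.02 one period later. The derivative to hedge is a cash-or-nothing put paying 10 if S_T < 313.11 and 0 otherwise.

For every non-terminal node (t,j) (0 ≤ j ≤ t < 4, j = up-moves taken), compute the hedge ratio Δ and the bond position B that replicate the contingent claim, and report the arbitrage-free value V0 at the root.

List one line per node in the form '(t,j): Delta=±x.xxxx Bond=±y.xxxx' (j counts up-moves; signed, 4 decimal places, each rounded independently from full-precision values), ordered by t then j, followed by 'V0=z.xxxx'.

(0,0): Delta=-0.0197 Bond=11.6909
(1,0): Delta=0.0000 Bond=9.4232
(1,1): Delta=-0.0321 Bond=14.3072
(2,0): Delta=0.0000 Bond=9.6117
(2,1): Delta=0.0000 Bond=9.6117
(2,2): Delta=-0.0524 Bond=19.3377
(3,0): Delta=0.0000 Bond=9.8039
(3,1): Delta=0.0000 Bond=9.8039
(3,2): Delta=0.0000 Bond=9.8039
(3,3): Delta=-0.0856 Bond=29.1726
V0=8.6026

No-arbitrage ⇒ martingale measure with p* = (R−d)/(u−d) = 0.5122.
Payoff layer (t=4): V(4,0)=10.0000, V(4,1)=10.0000, V(4,2)=10.0000, V(4,3)=10.0000, V(4,4)=0.0000
  t=3,j=0: stock 83.4362 → up 101.7922 (V=10.0000), down 67.5834 (V=10.0000). Price 9.8039; hedge Δ=0.0000, bond B=9.8039.
  t=3,j=1: stock 125.6694 → up 153.3167 (V=10.0000), down 101.7922 (V=10.0000). Price 9.8039; hedge Δ=0.0000, bond B=9.8039.
  t=3,j=2: stock 189.2798 → up 230.9214 (V=10.0000), down 153.3167 (V=10.0000). Price 9.8039; hedge Δ=0.0000, bond B=9.8039.
  t=3,j=3: stock 285.0881 → up 347.8075 (V=0.0000), down 230.9214 (V=10.0000). Price 4.7824; hedge Δ=-0.0856, bond B=29.1726.
  t=2,j=0: stock 103.0077 → up 125.6694 (V=9.8039), down 83.4362 (V=9.8039). Price 9.6117; hedge Δ=0.0000, bond B=9.6117.
  t=2,j=1: stock 155.1474 → up 189.2798 (V=9.8039), down 125.6694 (V=9.8039). Price 9.6117; hedge Δ=0.0000, bond B=9.6117.
  t=2,j=2: stock 233.6788 → up 285.0881 (V=4.7824), down 189.2798 (V=9.8039). Price 7.0901; hedge Δ=-0.0524, bond B=19.3377.
  t=1,j=0: stock 127.1700 → up 155.1474 (V=9.6117), down 103.0077 (V=9.6117). Price 9.4232; hedge Δ=0.0000, bond B=9.4232.
  t=1,j=1: stock 191.5400 → up 233.6788 (V=7.0901), down 155.1474 (V=9.6117). Price 8.1570; hedge Δ=-0.0321, bond B=14.3072.
  t=0,j=0: stock 157.0000 → up 191.5400 (V=8.1570), down 127.1700 (V=9.4232). Price 8.6026; hedge Δ=-0.0197, bond B=11.6909.
Root portfolio cost Δ·157+B reproduces V0=8.6026.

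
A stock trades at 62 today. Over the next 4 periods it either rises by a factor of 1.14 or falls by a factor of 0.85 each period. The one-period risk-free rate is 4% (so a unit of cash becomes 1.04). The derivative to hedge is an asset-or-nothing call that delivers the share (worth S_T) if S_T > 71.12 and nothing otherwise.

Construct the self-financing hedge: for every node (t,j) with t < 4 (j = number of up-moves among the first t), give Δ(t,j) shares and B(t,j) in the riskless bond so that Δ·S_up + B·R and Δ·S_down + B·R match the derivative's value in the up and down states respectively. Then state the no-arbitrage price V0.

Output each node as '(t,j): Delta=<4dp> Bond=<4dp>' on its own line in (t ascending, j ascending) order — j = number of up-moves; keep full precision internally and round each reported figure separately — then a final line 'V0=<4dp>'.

The replicating-portfolio and risk-neutral prices coincide; use p* = (1.04−0.85)/(1.14−0.85) = 0.6552 for the latter.
Terminal values V(4,·): V(4,0)=0.0000, V(4,1)=0.0000, V(4,2)=0.0000, V(4,3)=78.0774, V(4,4)=104.7155
  t=3,j=0: stock 38.0757 → up 43.4064 (V=0.0000), down 32.3644 (V=0.0000). Price 0.0000; hedge Δ=0.0000, bond B=0.0000.
  t=3,j=1: stock 51.0663 → up 58.2156 (V=0.0000), down 43.4064 (V=0.0000). Price 0.0000; hedge Δ=0.0000, bond B=0.0000.
  t=3,j=2: stock 68.4889 → up 78.0774 (V=78.0774), down 58.2156 (V=0.0000). Price 49.1867; hedge Δ=3.9310, bond B=-220.0456.
  t=3,j=3: stock 91.8557 → up 104.7155 (V=104.7155), down 78.0774 (V=78.0774). Price 91.8557; hedge Δ=1.0000, bond B=0.0000.
  t=2,j=0: stock 44.7950 → up 51.0663 (V=0.0000), down 38.0757 (V=0.0000). Price 0.0000; hedge Δ=0.0000, bond B=0.0000.
  t=2,j=1: stock 60.0780 → up 68.4889 (V=49.1867), down 51.0663 (V=0.0000). Price 30.9863; hedge Δ=2.8232, bond B=-138.6229.
  t=2,j=2: stock 80.5752 → up 91.8557 (V=91.8557), down 68.4889 (V=49.1867). Price 74.1753; hedge Δ=1.8261, bond B=-72.9594.
  t=1,j=0: stock 52.7000 → up 60.0780 (V=30.9863), down 44.7950 (V=0.0000). Price 19.5205; hedge Δ=2.0275, bond B=-87.3288.
  t=1,j=1: stock 70.6800 → up 80.5752 (V=74.1753), down 60.0780 (V=30.9863). Price 57.0024; hedge Δ=2.1071, bond B=-91.9250.
  t=0,j=0: stock 62.0000 → up 70.6800 (V=57.0024), down 52.7000 (V=19.5205). Price 42.3823; hedge Δ=2.0846, bond B=-86.8655.
Self-financing check: at every node Δ·S+B equals the discounted successor values.

(0,0): Delta=2.0846 Bond=-86.8655
(1,0): Delta=2.0275 Bond=-87.3288
(1,1): Delta=2.1071 Bond=-91.9250
(2,0): Delta=0.0000 Bond=0.0000
(2,1): Delta=2.8232 Bond=-138.6229
(2,2): Delta=1.8261 Bond=-72.9594
(3,0): Delta=0.0000 Bond=0.0000
(3,1): Delta=0.0000 Bond=0.0000
(3,2): Delta=3.9310 Bond=-220.0456
(3,3): Delta=1.0000 Bond=0.0000
V0=42.3823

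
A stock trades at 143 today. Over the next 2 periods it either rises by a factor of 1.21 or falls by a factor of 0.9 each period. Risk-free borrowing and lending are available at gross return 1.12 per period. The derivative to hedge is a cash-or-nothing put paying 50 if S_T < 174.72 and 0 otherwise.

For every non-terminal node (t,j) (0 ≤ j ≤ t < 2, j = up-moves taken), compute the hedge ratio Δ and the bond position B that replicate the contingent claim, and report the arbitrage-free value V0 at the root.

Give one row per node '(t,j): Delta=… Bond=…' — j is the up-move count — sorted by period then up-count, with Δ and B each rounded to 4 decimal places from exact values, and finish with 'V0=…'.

(0,0): Delta=-0.7147 Bond=121.9848
(1,0): Delta=0.0000 Bond=44.6429
(1,1): Delta=-0.9322 Bond=174.2512
V0=19.7847

Under the risk-neutral measure, an up-move has probability p* = (R−d)/(u−d) = 0.7097 and values discount at R = 1.12.
At expiry t=2: V(2,0)=50.0000, V(2,1)=50.0000, V(2,2)=0.0000
Node (1,0) S=128.7000: V=(p*·50.0000+(1−p*)·50.0000)/1.12=44.6429; Δ=(50.0000−50.0000)/(155.7270−115.8300)=0.0000; B=V−Δ·S=44.6429
Node (1,1) S=173.0300: V=(p*·0.0000+(1−p*)·50.0000)/1.12=12.9608; Δ=(0.0000−50.0000)/(209.3663−155.7270)=-0.9322; B=V−Δ·S=174.2512
Node (0,0) S=143.0000: V=(p*·12.9608+(1−p*)·44.6429)/1.12=19.7847; Δ=(12.9608−44.6429)/(173.0300−128.7000)=-0.7147; B=V−Δ·S=121.9848
Check: Δ(0,0)·S0 + B(0,0) = 19.7847 = V0.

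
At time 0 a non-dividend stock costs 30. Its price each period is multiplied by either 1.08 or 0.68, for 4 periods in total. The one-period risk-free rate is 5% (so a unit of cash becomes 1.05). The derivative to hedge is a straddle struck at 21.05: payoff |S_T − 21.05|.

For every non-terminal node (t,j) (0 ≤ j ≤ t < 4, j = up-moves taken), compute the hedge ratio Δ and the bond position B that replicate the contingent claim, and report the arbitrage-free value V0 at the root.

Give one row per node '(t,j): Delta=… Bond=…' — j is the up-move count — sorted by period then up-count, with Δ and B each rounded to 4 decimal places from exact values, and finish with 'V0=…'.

The replicating-portfolio and risk-neutral prices coincide; use p* = (1.05−0.68)/(1.08−0.68) = 0.9250 for the latter.
At expiry t=4: V(4,0)=14.6356, V(4,1)=10.8624, V(4,2)=4.8697, V(4,3)=4.6481, V(4,4)=19.7647
Node (3,0) S=9.4330: V=(p*·10.8624+(1−p*)·14.6356)/1.05=10.6147; Δ=(10.8624−14.6356)/(10.1876−6.4144)=-1.0000; B=V−Δ·S=20.0476
Node (3,1) S=14.9818: V=(p*·4.8697+(1−p*)·10.8624)/1.05=5.0659; Δ=(4.8697−10.8624)/(16.1803−10.1876)=-1.0000; B=V−Δ·S=20.0476
Node (3,2) S=23.7946: V=(p*·4.6481+(1−p*)·4.8697)/1.05=4.4426; Δ=(4.6481−4.8697)/(25.6981−16.1803)=-0.0233; B=V−Δ·S=4.9965
Node (3,3) S=37.7914: V=(p*·19.7647+(1−p*)·4.6481)/1.05=17.7437; Δ=(19.7647−4.6481)/(40.8147−25.6981)=1.0000; B=V−Δ·S=-20.0476
Node (2,0) S=13.8720: V=(p*·5.0659+(1−p*)·10.6147)/1.05=5.2210; Δ=(5.0659−10.6147)/(14.9818−9.4330)=-1.0000; B=V−Δ·S=19.0930
Node (2,1) S=22.0320: V=(p*·4.4426+(1−p*)·5.0659)/1.05=4.2756; Δ=(4.4426−5.0659)/(23.7946−14.9818)=-0.0707; B=V−Δ·S=5.8337
Node (2,2) S=34.9920: V=(p*·17.7437+(1−p*)·4.4426)/1.05=15.9487; Δ=(17.7437−4.4426)/(37.7914−23.7946)=0.9503; B=V−Δ·S=-17.3041
Node (1,0) S=20.4000: V=(p*·4.2756+(1−p*)·5.2210)/1.05=4.1395; Δ=(4.2756−5.2210)/(22.0320−13.8720)=-0.1159; B=V−Δ·S=6.5030
Node (1,1) S=32.4000: V=(p*·15.9487+(1−p*)·4.2756)/1.05=14.3555; Δ=(15.9487−4.2756)/(34.9920−22.0320)=0.9007; B=V−Δ·S=-14.8274
Node (0,0) S=30.0000: V=(p*·14.3555+(1−p*)·4.1395)/1.05=12.9422; Δ=(14.3555−4.1395)/(32.4000−20.4000)=0.8513; B=V−Δ·S=-12.5977
Root portfolio cost Δ·30+B reproduces V0=12.9422.

(0,0): Delta=0.8513 Bond=-12.5977
(1,0): Delta=-0.1159 Bond=6.5030
(1,1): Delta=0.9007 Bond=-14.8274
(2,0): Delta=-1.0000 Bond=19.0930
(2,1): Delta=-0.0707 Bond=5.8337
(2,2): Delta=0.9503 Bond=-17.3041
(3,0): Delta=-1.0000 Bond=20.0476
(3,1): Delta=-1.0000 Bond=20.0476
(3,2): Delta=-0.0233 Bond=4.9965
(3,3): Delta=1.0000 Bond=-20.0476
V0=12.9422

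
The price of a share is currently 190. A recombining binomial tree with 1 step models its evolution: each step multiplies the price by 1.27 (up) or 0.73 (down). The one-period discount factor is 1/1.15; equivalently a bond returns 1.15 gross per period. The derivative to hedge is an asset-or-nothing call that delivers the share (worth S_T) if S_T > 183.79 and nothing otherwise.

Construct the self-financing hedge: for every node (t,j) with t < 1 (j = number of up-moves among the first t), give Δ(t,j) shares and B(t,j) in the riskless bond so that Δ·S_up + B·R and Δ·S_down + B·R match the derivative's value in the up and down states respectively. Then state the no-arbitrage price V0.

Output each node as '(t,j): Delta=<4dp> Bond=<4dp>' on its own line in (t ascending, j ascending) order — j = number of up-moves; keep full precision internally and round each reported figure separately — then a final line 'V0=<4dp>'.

(0,0): Delta=2.3519 Bond=-283.6538
V0=163.1981

Since d<R<u, set p* = (R−d)/(u−d) = 0.7778; price each node as the discounted p*-expectation of its children.
Terminal values V(1,·): V(1,0)=0.0000, V(1,1)=241.3000
  t=0,j=0: stock 190.0000 → up 241.3000 (V=241.3000), down 138.7000 (V=0.0000). Price 163.1981; hedge Δ=2.3519, bond B=-283.6538.
Check: Δ(0,0)·S0 + B(0,0) = 163.1981 = V0.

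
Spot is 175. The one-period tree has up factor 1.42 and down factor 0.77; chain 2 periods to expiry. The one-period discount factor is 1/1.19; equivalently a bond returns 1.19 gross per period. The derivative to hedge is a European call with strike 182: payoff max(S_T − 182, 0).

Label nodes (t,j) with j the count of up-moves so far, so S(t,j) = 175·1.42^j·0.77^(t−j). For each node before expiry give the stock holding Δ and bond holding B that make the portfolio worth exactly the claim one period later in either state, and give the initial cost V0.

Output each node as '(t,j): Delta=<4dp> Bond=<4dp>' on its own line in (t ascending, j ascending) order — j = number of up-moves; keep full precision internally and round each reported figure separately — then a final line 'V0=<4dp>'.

(0,0): Delta=0.7955 Bond=-85.8111
(1,0): Delta=0.1067 Bond=-9.3027
(1,1): Delta=1.0000 Bond=-152.9412
V0=53.3960

Under the risk-neutral measure, an up-move has probability p* = (R−d)/(u−d) = 0.6462 and values discount at R = 1.19.
Payoff layer (t=2): V(2,0)=0.0000, V(2,1)=9.3450, V(2,2)=170.8700
  t=1,j=0: stock 134.7500 → up 191.3450 (V=9.3450), down 103.7575 (V=0.0000). Price 5.0742; hedge Δ=0.1067, bond B=-9.3027.
  t=1,j=1: stock 248.5000 → up 352.8700 (V=170.8700), down 191.3450 (V=9.3450). Price 95.5588; hedge Δ=1.0000, bond B=-152.9412.
  t=0,j=0: stock 175.0000 → up 248.5000 (V=95.5588), down 134.7500 (V=5.0742). Price 53.3960; hedge Δ=0.7955, bond B=-85.8111.
Check: Δ(0,0)·S0 + B(0,0) = 53.3960 = V0.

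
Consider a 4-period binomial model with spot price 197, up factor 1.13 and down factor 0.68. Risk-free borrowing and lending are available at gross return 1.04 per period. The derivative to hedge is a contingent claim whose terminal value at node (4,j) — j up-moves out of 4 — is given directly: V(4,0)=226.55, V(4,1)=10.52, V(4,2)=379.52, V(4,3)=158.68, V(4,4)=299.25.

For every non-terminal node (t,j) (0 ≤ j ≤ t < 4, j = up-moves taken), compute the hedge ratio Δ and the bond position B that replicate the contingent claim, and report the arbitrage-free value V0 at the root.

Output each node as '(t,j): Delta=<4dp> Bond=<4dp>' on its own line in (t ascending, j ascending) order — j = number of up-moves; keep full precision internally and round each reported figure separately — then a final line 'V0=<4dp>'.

Since d<R<u, set p* = (R−d)/(u−d) = 0.8000; price each node as the discounted p*-expectation of its children.
Terminal values V(4,·): V(4,0)=226.5500, V(4,1)=10.5200, V(4,2)=379.5200, V(4,3)=158.6800, V(4,4)=299.2500
Node (3,0) S=61.9431: V=(p*·10.5200+(1−p*)·226.5500)/1.04=51.6596; Δ=(10.5200−226.5500)/(69.9957−42.1213)=-7.7501; B=V−Δ·S=531.7263
Node (3,1) S=102.9349: V=(p*·379.5200+(1−p*)·10.5200)/1.04=293.9615; Δ=(379.5200−10.5200)/(116.3164−69.9957)=7.9662; B=V−Δ·S=-526.0385
Node (3,2) S=171.0535: V=(p*·158.6800+(1−p*)·379.5200)/1.04=195.0462; Δ=(158.6800−379.5200)/(193.2905−116.3164)=-2.8690; B=V−Δ·S=685.8017
Node (3,3) S=284.2507: V=(p*·299.2500+(1−p*)·158.6800)/1.04=260.7077; Δ=(299.2500−158.6800)/(321.2033−193.2905)=1.0990; B=V−Δ·S=-51.6701
Node (2,0) S=91.0928: V=(p*·293.9615+(1−p*)·51.6596)/1.04=236.0588; Δ=(293.9615−51.6596)/(102.9349−61.9431)=5.9110; B=V−Δ·S=-302.3899
Node (2,1) S=151.3748: V=(p*·195.0462+(1−p*)·293.9615)/1.04=206.5666; Δ=(195.0462−293.9615)/(171.0535−102.9349)=-1.4521; B=V−Δ·S=426.3785
Node (2,2) S=251.5493: V=(p*·260.7077+(1−p*)·195.0462)/1.04=238.0533; Δ=(260.7077−195.0462)/(284.2507−171.0535)=0.5801; B=V−Δ·S=92.1387
Node (1,0) S=133.9600: V=(p*·206.5666+(1−p*)·236.0588)/1.04=204.2933; Δ=(206.5666−236.0588)/(151.3748−91.0928)=-0.4892; B=V−Δ·S=269.8316
Node (1,1) S=222.6100: V=(p*·238.0533+(1−p*)·206.5666)/1.04=222.8422; Δ=(238.0533−206.5666)/(251.5493−151.3748)=0.3143; B=V−Δ·S=152.8718
Node (0,0) S=197.0000: V=(p*·222.8422+(1−p*)·204.2933)/1.04=210.7043; Δ=(222.8422−204.2933)/(222.6100−133.9600)=0.2092; B=V−Δ·S=169.4844
Check: Δ(0,0)·S0 + B(0,0) = 210.7043 = V0.

(0,0): Delta=0.2092 Bond=169.4844
(1,0): Delta=-0.4892 Bond=269.8316
(1,1): Delta=0.3143 Bond=152.8718
(2,0): Delta=5.9110 Bond=-302.3899
(2,1): Delta=-1.4521 Bond=426.3785
(2,2): Delta=0.5801 Bond=92.1387
(3,0): Delta=-7.7501 Bond=531.7263
(3,1): Delta=7.9662 Bond=-526.0385
(3,2): Delta=-2.8690 Bond=685.8017
(3,3): Delta=1.0990 Bond=-51.6701
V0=210.7043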